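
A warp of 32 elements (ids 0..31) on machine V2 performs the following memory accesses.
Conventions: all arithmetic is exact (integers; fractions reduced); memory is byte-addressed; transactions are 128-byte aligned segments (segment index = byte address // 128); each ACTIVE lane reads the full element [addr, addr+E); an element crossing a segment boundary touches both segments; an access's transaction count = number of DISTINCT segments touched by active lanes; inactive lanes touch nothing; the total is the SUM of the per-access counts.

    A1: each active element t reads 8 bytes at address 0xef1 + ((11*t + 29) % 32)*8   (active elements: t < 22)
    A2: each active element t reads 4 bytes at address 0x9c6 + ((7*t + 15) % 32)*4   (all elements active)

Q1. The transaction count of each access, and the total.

A1: 3 transactions
A2: 2 transactions

Answer: 3,2; total 5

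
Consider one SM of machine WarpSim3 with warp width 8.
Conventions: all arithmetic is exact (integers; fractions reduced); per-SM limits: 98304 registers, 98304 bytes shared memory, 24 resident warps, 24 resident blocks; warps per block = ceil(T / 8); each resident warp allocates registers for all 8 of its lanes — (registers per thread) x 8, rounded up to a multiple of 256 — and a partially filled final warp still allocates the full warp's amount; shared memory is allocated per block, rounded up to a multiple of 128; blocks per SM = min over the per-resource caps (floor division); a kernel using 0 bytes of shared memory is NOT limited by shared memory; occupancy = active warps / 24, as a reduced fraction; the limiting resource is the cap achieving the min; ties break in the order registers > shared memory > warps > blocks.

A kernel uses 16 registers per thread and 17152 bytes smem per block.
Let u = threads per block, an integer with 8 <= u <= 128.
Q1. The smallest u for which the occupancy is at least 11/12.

Answer: u = 41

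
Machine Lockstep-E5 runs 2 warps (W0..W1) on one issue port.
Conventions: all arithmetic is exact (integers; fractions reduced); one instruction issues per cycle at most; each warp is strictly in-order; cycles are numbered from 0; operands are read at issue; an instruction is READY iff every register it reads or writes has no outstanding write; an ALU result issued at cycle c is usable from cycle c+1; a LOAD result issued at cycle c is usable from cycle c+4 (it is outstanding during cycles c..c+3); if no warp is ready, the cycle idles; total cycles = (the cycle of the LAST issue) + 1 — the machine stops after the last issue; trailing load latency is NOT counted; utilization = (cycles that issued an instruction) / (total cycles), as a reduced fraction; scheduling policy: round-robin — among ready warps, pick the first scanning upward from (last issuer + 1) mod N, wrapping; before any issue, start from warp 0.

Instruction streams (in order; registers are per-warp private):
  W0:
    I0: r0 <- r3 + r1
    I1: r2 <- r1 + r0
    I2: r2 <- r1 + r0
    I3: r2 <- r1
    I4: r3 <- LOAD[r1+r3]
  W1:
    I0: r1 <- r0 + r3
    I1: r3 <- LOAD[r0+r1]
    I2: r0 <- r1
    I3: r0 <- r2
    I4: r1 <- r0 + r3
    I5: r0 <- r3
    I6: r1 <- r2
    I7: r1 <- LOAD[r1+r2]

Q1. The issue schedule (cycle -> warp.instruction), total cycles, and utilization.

cycle 0: W0.I0
cycle 1: W1.I0
cycle 2: W0.I1
cycle 3: W1.I1
cycle 4: W0.I2
cycle 5: W1.I2
cycle 6: W0.I3
cycle 7: W1.I3
cycle 8: W0.I4
cycle 9: W1.I4
cycle 10: W1.I5
cycle 11: W1.I6
cycle 12: W1.I7

Answer: 13 cycles, utilization 1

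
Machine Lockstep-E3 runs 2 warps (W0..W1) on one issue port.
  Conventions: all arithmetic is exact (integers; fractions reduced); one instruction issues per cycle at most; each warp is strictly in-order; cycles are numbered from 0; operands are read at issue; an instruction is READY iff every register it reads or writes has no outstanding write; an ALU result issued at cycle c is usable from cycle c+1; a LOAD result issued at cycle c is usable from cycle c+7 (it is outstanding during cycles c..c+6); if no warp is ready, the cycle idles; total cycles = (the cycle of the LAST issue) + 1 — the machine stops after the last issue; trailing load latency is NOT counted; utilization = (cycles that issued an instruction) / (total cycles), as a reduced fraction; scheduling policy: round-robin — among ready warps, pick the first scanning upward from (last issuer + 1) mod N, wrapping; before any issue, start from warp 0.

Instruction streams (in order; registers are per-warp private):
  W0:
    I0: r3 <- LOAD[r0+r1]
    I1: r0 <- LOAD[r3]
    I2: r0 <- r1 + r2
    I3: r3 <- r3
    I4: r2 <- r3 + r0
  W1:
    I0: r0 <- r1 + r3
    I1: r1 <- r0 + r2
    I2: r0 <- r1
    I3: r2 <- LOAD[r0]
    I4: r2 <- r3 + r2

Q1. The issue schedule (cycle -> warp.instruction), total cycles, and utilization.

cycle 0: W0.I0
cycle 1: W1.I0
cycle 2: W1.I1
cycle 3: W1.I2
cycle 4: W1.I3
cycle 5: idle
cycle 6: idle
cycle 7: W0.I1
cycle 8: idle
cycle 9: idle
cycle 10: idle
cycle 11: W1.I4
cycle 12: idle
cycle 13: idle
cycle 14: W0.I2
cycle 15: W0.I3
cycle 16: W0.I4

Answer: 17 cycles, utilization 10/17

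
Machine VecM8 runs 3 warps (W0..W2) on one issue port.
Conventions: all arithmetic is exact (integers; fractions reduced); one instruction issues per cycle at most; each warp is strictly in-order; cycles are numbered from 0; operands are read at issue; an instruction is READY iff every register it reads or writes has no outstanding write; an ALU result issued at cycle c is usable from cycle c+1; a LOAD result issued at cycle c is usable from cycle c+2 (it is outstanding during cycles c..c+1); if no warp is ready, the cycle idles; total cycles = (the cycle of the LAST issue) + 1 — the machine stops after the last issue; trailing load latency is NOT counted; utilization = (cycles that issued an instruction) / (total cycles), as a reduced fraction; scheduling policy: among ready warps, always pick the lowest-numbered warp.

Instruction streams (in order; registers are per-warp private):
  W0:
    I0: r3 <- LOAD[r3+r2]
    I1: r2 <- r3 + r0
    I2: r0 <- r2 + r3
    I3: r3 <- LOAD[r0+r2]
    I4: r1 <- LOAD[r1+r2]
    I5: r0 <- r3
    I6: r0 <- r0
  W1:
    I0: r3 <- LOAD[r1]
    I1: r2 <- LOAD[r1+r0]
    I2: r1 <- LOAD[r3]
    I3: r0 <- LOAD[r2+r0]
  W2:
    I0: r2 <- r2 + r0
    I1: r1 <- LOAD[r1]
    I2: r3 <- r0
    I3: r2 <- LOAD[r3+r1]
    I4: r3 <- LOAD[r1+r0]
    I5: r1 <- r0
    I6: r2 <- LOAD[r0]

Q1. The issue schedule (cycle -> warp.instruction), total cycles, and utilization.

cycle 0: W0.I0
cycle 1: W1.I0
cycle 2: W0.I1
cycle 3: W0.I2
cycle 4: W0.I3
cycle 5: W0.I4
cycle 6: W0.I5
cycle 7: W0.I6
cycle 8: W1.I1
cycle 9: W1.I2
cycle 10: W1.I3
cycle 11: W2.I0
cycle 12: W2.I1
cycle 13: W2.I2
cycle 14: W2.I3
cycle 15: W2.I4
cycle 16: W2.I5
cycle 17: W2.I6

Answer: 18 cycles, utilization 1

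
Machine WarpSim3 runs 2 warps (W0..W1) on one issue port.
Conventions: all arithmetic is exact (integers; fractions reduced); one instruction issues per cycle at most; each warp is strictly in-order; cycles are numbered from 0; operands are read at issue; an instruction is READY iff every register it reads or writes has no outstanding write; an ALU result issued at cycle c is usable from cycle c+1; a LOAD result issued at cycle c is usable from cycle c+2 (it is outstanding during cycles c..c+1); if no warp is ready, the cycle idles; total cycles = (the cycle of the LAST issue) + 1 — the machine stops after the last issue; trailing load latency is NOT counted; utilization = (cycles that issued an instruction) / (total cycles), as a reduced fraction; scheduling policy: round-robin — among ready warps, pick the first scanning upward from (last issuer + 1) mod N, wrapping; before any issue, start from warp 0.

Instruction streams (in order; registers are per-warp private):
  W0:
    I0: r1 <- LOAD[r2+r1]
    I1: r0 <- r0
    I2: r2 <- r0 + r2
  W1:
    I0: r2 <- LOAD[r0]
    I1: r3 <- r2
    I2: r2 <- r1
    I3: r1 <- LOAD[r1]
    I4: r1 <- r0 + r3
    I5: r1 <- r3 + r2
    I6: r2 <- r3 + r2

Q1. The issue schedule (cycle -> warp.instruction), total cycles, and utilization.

cycle 0: W0.I0
cycle 1: W1.I0
cycle 2: W0.I1
cycle 3: W1.I1
cycle 4: W0.I2
cycle 5: W1.I2
cycle 6: W1.I3
cycle 7: idle
cycle 8: W1.I4
cycle 9: W1.I5
cycle 10: W1.I6

Answer: 11 cycles, utilization 10/11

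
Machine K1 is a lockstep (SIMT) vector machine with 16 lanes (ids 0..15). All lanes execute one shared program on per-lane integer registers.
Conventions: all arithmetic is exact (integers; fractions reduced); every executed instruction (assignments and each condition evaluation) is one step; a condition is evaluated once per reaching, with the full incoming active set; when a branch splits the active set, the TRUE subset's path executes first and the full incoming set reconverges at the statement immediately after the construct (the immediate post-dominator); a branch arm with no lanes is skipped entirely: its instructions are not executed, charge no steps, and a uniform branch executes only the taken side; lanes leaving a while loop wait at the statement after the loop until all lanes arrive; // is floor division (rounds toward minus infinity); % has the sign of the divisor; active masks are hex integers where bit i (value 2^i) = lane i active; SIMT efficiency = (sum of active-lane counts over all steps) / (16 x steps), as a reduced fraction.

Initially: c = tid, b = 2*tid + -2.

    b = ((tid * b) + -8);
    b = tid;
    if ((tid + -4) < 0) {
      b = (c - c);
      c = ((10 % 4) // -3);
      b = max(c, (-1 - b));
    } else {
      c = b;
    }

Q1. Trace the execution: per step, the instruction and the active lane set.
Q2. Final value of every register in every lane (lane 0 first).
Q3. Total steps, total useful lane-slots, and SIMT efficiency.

step 0: b <- ((tid * b) + -8)        0xffff
step 1: b <- tid                     0xffff
step 2: eval ((tid + -4) < 0)        0xffff
step 3: b <- (c - c)                 0x000f
step 4: c <- ((10 % 4) // -3)        0x000f
step 5: b <- max(c, (-1 - b))        0x000f
step 6: c <- b                       0xfff0

Answer: 7 steps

c: -1,-1,-1,-1,4,5,6,7,8,9,10,11,12,13,14,15
b: -1,-1,-1,-1,4,5,6,7,8,9,10,11,12,13,14,15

steps = 7; useful = 72; efficiency = 72/112 = 9/14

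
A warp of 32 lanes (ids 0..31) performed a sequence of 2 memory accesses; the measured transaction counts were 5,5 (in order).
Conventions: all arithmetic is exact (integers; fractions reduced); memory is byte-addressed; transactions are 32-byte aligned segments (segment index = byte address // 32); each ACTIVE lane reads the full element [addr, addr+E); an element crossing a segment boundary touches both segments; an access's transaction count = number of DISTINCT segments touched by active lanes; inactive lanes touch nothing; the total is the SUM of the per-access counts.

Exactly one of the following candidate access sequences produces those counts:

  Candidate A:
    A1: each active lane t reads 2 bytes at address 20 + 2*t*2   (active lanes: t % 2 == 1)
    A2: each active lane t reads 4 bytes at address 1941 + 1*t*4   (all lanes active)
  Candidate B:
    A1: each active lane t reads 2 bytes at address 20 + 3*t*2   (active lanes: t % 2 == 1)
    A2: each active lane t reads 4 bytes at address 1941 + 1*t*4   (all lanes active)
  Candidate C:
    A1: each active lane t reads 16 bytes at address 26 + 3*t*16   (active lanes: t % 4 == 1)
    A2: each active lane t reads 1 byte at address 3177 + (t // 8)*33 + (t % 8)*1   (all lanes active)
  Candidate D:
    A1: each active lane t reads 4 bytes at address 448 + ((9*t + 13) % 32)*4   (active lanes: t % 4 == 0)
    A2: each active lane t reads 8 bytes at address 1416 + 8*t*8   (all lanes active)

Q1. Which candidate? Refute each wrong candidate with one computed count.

B: A1 gives 7 transactions, not 5
C: A1 gives 8 transactions, not 5
D: A1 gives 4 transactions, not 5
A: all counts match (5,5)

Answer: A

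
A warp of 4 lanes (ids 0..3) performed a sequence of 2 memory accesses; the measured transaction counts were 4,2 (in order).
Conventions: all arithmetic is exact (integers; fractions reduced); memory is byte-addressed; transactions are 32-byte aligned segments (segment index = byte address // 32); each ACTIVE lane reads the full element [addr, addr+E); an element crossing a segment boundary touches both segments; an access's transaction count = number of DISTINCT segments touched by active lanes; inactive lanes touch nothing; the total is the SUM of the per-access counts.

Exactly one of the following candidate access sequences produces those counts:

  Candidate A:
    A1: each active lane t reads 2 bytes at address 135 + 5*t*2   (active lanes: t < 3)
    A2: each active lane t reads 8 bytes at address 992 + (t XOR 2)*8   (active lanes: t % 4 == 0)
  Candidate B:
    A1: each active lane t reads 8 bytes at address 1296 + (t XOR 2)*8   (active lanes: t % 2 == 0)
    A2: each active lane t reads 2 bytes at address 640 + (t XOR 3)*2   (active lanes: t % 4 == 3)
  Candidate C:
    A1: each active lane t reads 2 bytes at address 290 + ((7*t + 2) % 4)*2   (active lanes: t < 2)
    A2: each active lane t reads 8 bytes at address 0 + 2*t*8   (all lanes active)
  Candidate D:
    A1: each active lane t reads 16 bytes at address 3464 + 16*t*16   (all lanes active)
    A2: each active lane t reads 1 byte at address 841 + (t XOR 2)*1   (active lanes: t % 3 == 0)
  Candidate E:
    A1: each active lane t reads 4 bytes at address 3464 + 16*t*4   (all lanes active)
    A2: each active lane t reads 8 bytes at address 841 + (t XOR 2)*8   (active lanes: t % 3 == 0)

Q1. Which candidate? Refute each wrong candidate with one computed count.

A: A1 gives 1 transaction, not 4
B: A1 gives 2 transactions, not 4
C: A1 gives 1 transaction, not 4
D: A2 gives 1 transaction, not 2
E: all counts match (4,2)

Answer: E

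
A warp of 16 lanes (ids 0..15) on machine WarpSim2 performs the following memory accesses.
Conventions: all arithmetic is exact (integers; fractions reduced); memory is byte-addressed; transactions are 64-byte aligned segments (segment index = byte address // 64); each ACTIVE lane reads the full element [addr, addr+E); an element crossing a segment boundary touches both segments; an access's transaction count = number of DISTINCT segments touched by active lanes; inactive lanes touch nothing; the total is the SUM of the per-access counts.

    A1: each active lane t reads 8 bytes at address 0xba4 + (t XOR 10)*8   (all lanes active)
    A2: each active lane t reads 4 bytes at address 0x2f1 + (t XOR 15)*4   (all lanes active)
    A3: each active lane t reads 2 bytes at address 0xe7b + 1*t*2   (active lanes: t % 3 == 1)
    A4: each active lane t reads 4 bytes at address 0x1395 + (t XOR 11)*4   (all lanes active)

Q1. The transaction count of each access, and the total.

A1: 3 transactions
A2: 2 transactions
A3: 2 transactions
A4: 2 transactions

Answer: 3,2,2,2; total 9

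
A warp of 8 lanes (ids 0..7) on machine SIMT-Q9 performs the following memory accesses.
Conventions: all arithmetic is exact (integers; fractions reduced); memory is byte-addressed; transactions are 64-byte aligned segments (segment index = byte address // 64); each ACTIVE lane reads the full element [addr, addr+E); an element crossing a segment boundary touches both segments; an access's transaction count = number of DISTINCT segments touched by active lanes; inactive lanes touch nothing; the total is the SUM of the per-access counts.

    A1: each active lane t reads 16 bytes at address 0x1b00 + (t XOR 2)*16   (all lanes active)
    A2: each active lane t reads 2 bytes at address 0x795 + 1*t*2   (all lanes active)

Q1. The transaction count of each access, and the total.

A1: 2 transactions
A2: 1 transaction

Answer: 2,1; total 3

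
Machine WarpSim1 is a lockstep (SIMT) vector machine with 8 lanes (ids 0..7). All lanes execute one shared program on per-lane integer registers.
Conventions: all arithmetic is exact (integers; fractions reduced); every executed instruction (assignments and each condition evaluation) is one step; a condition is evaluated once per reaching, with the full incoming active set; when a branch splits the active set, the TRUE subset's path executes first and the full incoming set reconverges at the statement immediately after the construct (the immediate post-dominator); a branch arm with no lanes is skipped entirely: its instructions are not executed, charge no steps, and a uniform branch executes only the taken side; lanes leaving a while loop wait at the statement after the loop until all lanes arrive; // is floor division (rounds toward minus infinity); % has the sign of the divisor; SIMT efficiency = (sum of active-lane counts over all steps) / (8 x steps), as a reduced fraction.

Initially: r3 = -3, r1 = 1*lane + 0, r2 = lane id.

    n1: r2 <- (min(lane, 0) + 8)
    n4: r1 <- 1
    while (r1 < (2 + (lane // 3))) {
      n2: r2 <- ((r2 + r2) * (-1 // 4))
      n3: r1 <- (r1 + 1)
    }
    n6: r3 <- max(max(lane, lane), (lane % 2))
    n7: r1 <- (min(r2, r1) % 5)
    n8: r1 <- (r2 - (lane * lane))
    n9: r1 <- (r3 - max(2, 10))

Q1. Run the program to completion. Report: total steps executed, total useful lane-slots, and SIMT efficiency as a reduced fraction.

Answer: 16 steps, 101 useful, 101/128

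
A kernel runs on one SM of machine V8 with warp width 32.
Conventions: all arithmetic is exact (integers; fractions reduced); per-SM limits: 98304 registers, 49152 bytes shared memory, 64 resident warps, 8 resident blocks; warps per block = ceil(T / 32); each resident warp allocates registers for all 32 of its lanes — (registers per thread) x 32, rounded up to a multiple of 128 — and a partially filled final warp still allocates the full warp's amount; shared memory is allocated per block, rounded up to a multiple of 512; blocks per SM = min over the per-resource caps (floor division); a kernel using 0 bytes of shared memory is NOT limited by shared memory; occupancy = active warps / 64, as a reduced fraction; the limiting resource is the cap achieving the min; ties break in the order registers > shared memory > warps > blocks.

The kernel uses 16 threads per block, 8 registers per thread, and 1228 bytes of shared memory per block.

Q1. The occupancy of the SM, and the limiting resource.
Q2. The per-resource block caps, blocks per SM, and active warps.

Answer: occupancy 1/8, limited by blocks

registers: 384 blocks
shared memory: 32 blocks
warps: 64 blocks
blocks: 8 blocks

Answer: 8 blocks, 8 active warps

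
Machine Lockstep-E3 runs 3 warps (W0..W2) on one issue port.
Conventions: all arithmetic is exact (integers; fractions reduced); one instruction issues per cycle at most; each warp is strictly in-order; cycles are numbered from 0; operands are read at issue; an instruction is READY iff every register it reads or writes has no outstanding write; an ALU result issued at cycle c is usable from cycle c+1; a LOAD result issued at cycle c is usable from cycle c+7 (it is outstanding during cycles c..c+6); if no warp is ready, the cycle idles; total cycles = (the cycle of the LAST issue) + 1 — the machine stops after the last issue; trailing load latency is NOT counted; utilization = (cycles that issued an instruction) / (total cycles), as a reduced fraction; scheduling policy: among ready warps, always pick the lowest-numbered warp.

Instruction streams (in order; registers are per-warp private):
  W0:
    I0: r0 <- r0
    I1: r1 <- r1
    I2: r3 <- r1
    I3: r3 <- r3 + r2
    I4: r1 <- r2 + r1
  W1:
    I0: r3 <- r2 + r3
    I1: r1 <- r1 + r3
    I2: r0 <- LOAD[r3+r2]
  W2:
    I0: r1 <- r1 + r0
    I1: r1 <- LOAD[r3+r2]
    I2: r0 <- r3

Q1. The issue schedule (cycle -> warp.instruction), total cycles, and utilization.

cycle 0: W0.I0
cycle 1: W0.I1
cycle 2: W0.I2
cycle 3: W0.I3
cycle 4: W0.I4
cycle 5: W1.I0
cycle 6: W1.I1
cycle 7: W1.I2
cycle 8: W2.I0
cycle 9: W2.I1
cycle 10: W2.I2

Answer: 11 cycles, utilization 1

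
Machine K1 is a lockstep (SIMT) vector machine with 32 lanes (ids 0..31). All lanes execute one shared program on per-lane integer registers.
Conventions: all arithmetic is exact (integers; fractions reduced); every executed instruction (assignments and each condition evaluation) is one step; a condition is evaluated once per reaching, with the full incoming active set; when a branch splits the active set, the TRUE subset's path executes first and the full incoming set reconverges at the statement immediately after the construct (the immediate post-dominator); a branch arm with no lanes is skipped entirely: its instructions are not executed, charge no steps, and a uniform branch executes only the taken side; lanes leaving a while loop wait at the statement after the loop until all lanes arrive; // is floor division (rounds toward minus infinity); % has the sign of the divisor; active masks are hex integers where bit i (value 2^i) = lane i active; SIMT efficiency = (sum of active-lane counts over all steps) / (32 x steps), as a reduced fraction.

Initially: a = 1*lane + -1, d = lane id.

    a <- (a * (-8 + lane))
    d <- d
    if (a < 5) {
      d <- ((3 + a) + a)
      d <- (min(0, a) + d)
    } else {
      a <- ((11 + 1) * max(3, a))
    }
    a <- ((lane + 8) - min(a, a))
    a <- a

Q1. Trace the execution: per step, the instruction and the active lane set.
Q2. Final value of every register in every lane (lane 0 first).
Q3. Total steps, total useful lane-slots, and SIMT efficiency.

step 0: a <- (a * (-8 + lane))       0xffffffff
step 1: d <- d                       0xffffffff
step 2: eval (a < 5)                 0xffffffff
step 3: d <- ((3 + a) + a)           0x000001fe
step 4: d <- (min(0, a) + d)         0x000001fe
step 5: a <- ((11 + 1) * max(3, a))  0xfffffe01
step 6: a <- ((lane + 8) - min(a, a)) 0xffffffff
step 7: a <- a                       0xffffffff

Answer: 8 steps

a: -88,9,16,21,24,25,24,21,16,-79,-198,-341,-508,-699,-914,-1153,-1416,-1703,-2014,-2349,-2708,-3091,-3498,-3929,-4384,-4863,-5366,-5893,-6444,-7019,-7618,-8241
d: 0,3,-15,-27,-33,-33,-27,-15,3,9,10,11,12,13,14,15,16,17,18,19,20,21,22,23,24,25,26,27,28,29,30,31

steps = 8; useful = 200; efficiency = 200/256 = 25/32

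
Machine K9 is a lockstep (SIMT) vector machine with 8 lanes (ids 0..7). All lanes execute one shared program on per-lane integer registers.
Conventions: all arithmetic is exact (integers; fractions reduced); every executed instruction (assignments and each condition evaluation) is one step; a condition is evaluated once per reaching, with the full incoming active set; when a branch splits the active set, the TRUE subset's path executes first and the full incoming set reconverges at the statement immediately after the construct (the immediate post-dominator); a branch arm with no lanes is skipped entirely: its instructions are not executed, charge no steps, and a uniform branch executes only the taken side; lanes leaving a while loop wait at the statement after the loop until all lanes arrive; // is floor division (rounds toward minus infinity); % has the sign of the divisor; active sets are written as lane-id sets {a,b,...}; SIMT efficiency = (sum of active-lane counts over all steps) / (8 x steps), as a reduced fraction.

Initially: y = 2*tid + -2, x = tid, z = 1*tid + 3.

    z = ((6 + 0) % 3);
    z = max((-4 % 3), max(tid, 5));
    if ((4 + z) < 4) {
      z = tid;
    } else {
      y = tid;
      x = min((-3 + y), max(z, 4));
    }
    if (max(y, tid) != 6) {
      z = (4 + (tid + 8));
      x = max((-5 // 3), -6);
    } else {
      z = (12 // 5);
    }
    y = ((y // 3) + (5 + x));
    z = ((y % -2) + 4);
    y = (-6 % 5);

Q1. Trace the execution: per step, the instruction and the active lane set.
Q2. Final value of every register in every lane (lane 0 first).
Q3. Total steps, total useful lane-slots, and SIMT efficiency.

step 0: z <- ((6 + 0) % 3)           {0,1,2,3,4,5,6,7}
step 1: z <- max((-4 % 3), max(tid, 5)) {0,1,2,3,4,5,6,7}
step 2: eval ((4 + z) < 4)           {0,1,2,3,4,5,6,7}
step 3: y <- tid                     {0,1,2,3,4,5,6,7}
step 4: x <- min((-3 + y), max(z, 4)) {0,1,2,3,4,5,6,7}
step 5: eval (max(y, tid) != 6)      {0,1,2,3,4,5,6,7}
step 6: z <- (4 + (tid + 8))         {0,1,2,3,4,5,7}
step 7: x <- max((-5 // 3), -6)      {0,1,2,3,4,5,7}
step 8: z <- (12 // 5)               {6}
step 9: y <- ((y // 3) + (5 + x))    {0,1,2,3,4,5,6,7}
step 10: z <- ((y % -2) + 4)          {0,1,2,3,4,5,6,7}
step 11: y <- (-6 % 5)                {0,1,2,3,4,5,6,7}

Answer: 12 steps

y: 4,4,4,4,4,4,4,4
x: -2,-2,-2,-2,-2,-2,3,-2
z: 3,3,3,4,4,4,4,3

steps = 12; useful = 87; efficiency = 87/96 = 29/32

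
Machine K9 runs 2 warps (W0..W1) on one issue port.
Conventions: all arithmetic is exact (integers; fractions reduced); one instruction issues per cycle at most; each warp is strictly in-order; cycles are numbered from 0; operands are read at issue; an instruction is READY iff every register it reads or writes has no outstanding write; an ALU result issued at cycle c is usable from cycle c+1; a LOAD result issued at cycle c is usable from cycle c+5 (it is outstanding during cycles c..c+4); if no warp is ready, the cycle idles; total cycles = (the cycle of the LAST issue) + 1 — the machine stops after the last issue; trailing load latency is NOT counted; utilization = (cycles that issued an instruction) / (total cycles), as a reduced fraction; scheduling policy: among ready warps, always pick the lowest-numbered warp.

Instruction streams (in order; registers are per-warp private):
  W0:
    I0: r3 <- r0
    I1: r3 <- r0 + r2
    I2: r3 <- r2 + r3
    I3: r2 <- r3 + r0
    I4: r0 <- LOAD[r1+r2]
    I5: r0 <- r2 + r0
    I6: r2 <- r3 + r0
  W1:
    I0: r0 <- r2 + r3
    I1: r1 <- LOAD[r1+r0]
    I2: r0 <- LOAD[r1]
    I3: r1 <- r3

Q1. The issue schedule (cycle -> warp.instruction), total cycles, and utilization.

cycle 0: W0.I0
cycle 1: W0.I1
cycle 2: W0.I2
cycle 3: W0.I3
cycle 4: W0.I4
cycle 5: W1.I0
cycle 6: W1.I1
cycle 7: idle
cycle 8: idle
cycle 9: W0.I5
cycle 10: W0.I6
cycle 11: W1.I2
cycle 12: W1.I3

Answer: 13 cycles, utilization 11/13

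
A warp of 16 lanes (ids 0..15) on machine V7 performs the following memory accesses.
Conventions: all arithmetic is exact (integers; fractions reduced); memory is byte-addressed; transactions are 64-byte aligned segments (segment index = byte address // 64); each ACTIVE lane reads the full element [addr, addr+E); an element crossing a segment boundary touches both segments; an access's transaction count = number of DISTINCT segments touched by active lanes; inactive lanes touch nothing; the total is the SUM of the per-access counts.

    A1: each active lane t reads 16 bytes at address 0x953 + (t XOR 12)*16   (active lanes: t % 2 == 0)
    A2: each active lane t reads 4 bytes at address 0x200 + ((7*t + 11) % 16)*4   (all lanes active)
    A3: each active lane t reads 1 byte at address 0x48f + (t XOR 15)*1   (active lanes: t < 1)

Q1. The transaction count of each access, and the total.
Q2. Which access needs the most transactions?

A1: 5 transactions
A2: 1 transaction
A3: 1 transaction

Answer: 5,1,1; total 7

Answer: A1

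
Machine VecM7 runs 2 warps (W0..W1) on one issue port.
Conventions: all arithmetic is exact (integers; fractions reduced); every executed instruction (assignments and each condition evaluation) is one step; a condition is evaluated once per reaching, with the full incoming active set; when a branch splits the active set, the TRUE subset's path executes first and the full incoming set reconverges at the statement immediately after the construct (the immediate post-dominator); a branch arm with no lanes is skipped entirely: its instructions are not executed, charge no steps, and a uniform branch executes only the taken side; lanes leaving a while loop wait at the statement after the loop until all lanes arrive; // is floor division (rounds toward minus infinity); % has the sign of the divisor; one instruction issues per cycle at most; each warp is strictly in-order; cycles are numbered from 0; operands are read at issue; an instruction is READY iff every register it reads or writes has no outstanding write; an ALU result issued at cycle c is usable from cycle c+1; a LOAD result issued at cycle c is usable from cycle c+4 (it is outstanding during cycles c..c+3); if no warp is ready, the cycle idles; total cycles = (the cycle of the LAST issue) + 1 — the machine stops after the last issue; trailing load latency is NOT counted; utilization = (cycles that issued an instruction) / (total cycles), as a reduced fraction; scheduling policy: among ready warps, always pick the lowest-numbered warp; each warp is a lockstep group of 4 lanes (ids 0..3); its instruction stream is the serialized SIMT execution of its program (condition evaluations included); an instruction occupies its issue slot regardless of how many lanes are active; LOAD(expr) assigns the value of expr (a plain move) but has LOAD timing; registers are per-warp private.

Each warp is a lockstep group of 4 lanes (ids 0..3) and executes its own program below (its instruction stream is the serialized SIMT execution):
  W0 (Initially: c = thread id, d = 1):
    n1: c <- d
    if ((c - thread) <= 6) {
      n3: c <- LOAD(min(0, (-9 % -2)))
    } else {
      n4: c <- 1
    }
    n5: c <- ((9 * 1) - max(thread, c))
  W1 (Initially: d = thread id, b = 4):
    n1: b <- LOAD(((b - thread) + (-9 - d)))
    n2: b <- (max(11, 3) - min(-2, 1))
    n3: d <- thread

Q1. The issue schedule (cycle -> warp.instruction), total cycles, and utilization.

cycle 0: W0.I0
cycle 1: W0.I1
cycle 2: W0.I2
cycle 3: W1.I0
cycle 4: idle
cycle 5: idle
cycle 6: W0.I3
cycle 7: W1.I1
cycle 8: W1.I2

Answer: 9 cycles, utilization 7/9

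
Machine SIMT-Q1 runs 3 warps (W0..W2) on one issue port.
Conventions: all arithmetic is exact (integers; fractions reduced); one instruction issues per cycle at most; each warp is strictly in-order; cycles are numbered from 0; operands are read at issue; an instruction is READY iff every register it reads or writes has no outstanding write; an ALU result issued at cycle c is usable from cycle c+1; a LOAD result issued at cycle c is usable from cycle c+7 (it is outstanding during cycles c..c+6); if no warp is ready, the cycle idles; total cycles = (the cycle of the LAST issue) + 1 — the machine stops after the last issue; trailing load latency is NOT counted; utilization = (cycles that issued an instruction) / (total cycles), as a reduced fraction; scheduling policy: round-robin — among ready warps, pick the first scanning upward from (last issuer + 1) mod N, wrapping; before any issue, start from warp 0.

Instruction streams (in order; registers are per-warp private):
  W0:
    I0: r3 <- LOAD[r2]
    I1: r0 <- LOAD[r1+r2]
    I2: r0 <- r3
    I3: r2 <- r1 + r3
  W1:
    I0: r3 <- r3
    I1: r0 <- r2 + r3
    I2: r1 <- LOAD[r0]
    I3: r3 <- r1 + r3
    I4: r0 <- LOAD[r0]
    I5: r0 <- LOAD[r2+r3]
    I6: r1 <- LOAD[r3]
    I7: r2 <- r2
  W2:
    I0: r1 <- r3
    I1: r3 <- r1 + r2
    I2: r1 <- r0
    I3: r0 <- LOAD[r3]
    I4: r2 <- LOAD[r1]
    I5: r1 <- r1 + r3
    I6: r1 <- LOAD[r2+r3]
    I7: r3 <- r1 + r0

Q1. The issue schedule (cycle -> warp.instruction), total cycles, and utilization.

cycle 0: W0.I0
cycle 1: W1.I0
cycle 2: W2.I0
cycle 3: W0.I1
cycle 4: W1.I1
cycle 5: W2.I1
cycle 6: W1.I2
cycle 7: W2.I2
cycle 8: W2.I3
cycle 9: W2.I4
cycle 10: W0.I2
cycle 11: W2.I5
cycle 12: W0.I3
cycle 13: W1.I3
cycle 14: W1.I4
cycle 15: idle
cycle 16: W2.I6
cycle 17: idle
cycle 18: idle
cycle 19: idle
cycle 20: idle
cycle 21: W1.I5
cycle 22: W1.I6
cycle 23: W2.I7
cycle 24: W1.I7

Answer: 25 cycles, utilization 4/5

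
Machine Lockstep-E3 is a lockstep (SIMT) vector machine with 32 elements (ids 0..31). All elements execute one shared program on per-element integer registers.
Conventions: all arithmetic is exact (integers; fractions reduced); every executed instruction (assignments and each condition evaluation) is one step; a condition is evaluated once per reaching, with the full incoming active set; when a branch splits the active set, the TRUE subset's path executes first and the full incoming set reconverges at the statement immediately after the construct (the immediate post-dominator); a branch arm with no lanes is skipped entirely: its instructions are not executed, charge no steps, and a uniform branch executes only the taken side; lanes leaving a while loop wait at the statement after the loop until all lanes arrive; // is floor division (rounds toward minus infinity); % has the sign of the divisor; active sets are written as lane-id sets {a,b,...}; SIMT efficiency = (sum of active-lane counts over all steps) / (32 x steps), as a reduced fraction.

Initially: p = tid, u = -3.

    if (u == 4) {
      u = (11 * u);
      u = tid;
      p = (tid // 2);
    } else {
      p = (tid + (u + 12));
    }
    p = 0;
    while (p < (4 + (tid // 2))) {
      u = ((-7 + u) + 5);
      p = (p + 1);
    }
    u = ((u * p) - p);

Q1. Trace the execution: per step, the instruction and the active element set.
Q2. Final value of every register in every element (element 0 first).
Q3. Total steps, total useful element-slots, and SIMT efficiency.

step 0: eval (u == 4)                {0,1,2,3,4,5,6,7,8,9,10,11,12,13,14,15,16,17,18,19,20,21,22,23,24,25,26,27,28,29,30,31}
step 1: p <- (tid + (u + 12))        {0,1,2,3,4,5,6,7,8,9,10,11,12,13,14,15,16,17,18,19,20,21,22,23,24,25,26,27,28,29,30,31}
step 2: p <- 0                       {0,1,2,3,4,5,6,7,8,9,10,11,12,13,14,15,16,17,18,19,20,21,22,23,24,25,26,27,28,29,30,31}
step 3: eval (p < (4 + (tid // 2)))  {0,1,2,3,4,5,6,7,8,9,10,11,12,13,14,15,16,17,18,19,20,21,22,23,24,25,26,27,28,29,30,31}
step 4: u <- ((-7 + u) + 5)          {0,1,2,3,4,5,6,7,8,9,10,11,12,13,14,15,16,17,18,19,20,21,22,23,24,25,26,27,28,29,30,31}
step 5: p <- (p + 1)                 {0,1,2,3,4,5,6,7,8,9,10,11,12,13,14,15,16,17,18,19,20,21,22,23,24,25,26,27,28,29,30,31}
step 6: eval (p < (4 + (tid // 2)))  {0,1,2,3,4,5,6,7,8,9,10,11,12,13,14,15,16,17,18,19,20,21,22,23,24,25,26,27,28,29,30,31}
step 7: u <- ((-7 + u) + 5)          {0,1,2,3,4,5,6,7,8,9,10,11,12,13,14,15,16,17,18,19,20,21,22,23,24,25,26,27,28,29,30,31}
step 8: p <- (p + 1)                 {0,1,2,3,4,5,6,7,8,9,10,11,12,13,14,15,16,17,18,19,20,21,22,23,24,25,26,27,28,29,30,31}
step 9: eval (p < (4 + (tid // 2)))  {0,1,2,3,4,5,6,7,8,9,10,11,12,13,14,15,16,17,18,19,20,21,22,23,24,25,26,27,28,29,30,31}
step 10: u <- ((-7 + u) + 5)          {0,1,2,3,4,5,6,7,8,9,10,11,12,13,14,15,16,17,18,19,20,21,22,23,24,25,26,27,28,29,30,31}
step 11: p <- (p + 1)                 {0,1,2,3,4,5,6,7,8,9,10,11,12,13,14,15,16,17,18,19,20,21,22,23,24,25,26,27,28,29,30,31}
step 12: eval (p < (4 + (tid // 2)))  {0,1,2,3,4,5,6,7,8,9,10,11,12,13,14,15,16,17,18,19,20,21,22,23,24,25,26,27,28,29,30,31}
step 13: u <- ((-7 + u) + 5)          {0,1,2,3,4,5,6,7,8,9,10,11,12,13,14,15,16,17,18,19,20,21,22,23,24,25,26,27,28,29,30,31}
step 14: p <- (p + 1)                 {0,1,2,3,4,5,6,7,8,9,10,11,12,13,14,15,16,17,18,19,20,21,22,23,24,25,26,27,28,29,30,31}
step 15: eval (p < (4 + (tid // 2)))  {0,1,2,3,4,5,6,7,8,9,10,11,12,13,14,15,16,17,18,19,20,21,22,23,24,25,26,27,28,29,30,31}
step 16: u <- ((-7 + u) + 5)          {2,3,4,5,6,7,8,9,10,11,12,13,14,15,16,17,18,19,20,21,22,23,24,25,26,27,28,29,30,31}
step 17: p <- (p + 1)                 {2,3,4,5,6,7,8,9,10,11,12,13,14,15,16,17,18,19,20,21,22,23,24,25,26,27,28,29,30,31}
step 18: eval (p < (4 + (tid // 2)))  {2,3,4,5,6,7,8,9,10,11,12,13,14,15,16,17,18,19,20,21,22,23,24,25,26,27,28,29,30,31}
step 19: u <- ((-7 + u) + 5)          {4,5,6,7,8,9,10,11,12,13,14,15,16,17,18,19,20,21,22,23,24,25,26,27,28,29,30,31}
step 20: p <- (p + 1)                 {4,5,6,7,8,9,10,11,12,13,14,15,16,17,18,19,20,21,22,23,24,25,26,27,28,29,30,31}
step 21: eval (p < (4 + (tid // 2)))  {4,5,6,7,8,9,10,11,12,13,14,15,16,17,18,19,20,21,22,23,24,25,26,27,28,29,30,31}
step 22: u <- ((-7 + u) + 5)          {6,7,8,9,10,11,12,13,14,15,16,17,18,19,20,21,22,23,24,25,26,27,28,29,30,31}
step 23: p <- (p + 1)                 {6,7,8,9,10,11,12,13,14,15,16,17,18,19,20,21,22,23,24,25,26,27,28,29,30,31}
step 24: eval (p < (4 + (tid // 2)))  {6,7,8,9,10,11,12,13,14,15,16,17,18,19,20,21,22,23,24,25,26,27,28,29,30,31}
step 25: u <- ((-7 + u) + 5)          {8,9,10,11,12,13,14,15,16,17,18,19,20,21,22,23,24,25,26,27,28,29,30,31}
step 26: p <- (p + 1)                 {8,9,10,11,12,13,14,15,16,17,18,19,20,21,22,23,24,25,26,27,28,29,30,31}
step 27: eval (p < (4 + (tid // 2)))  {8,9,10,11,12,13,14,15,16,17,18,19,20,21,22,23,24,25,26,27,28,29,30,31}
step 28: u <- ((-7 + u) + 5)          {10,11,12,13,14,15,16,17,18,19,20,21,22,23,24,25,26,27,28,29,30,31}
step 29: p <- (p + 1)                 {10,11,12,13,14,15,16,17,18,19,20,21,22,23,24,25,26,27,28,29,30,31}
step 30: eval (p < (4 + (tid // 2)))  {10,11,12,13,14,15,16,17,18,19,20,21,22,23,24,25,26,27,28,29,30,31}
step 31: u <- ((-7 + u) + 5)          {12,13,14,15,16,17,18,19,20,21,22,23,24,25,26,27,28,29,30,31}
step 32: p <- (p + 1)                 {12,13,14,15,16,17,18,19,20,21,22,23,24,25,26,27,28,29,30,31}
step 33: eval (p < (4 + (tid // 2)))  {12,13,14,15,16,17,18,19,20,21,22,23,24,25,26,27,28,29,30,31}
step 34: u <- ((-7 + u) + 5)          {14,15,16,17,18,19,20,21,22,23,24,25,26,27,28,29,30,31}
step 35: p <- (p + 1)                 {14,15,16,17,18,19,20,21,22,23,24,25,26,27,28,29,30,31}
step 36: eval (p < (4 + (tid // 2)))  {14,15,16,17,18,19,20,21,22,23,24,25,26,27,28,29,30,31}
step 37: u <- ((-7 + u) + 5)          {16,17,18,19,20,21,22,23,24,25,26,27,28,29,30,31}
step 38: p <- (p + 1)                 {16,17,18,19,20,21,22,23,24,25,26,27,28,29,30,31}
step 39: eval (p < (4 + (tid // 2)))  {16,17,18,19,20,21,22,23,24,25,26,27,28,29,30,31}
step 40: u <- ((-7 + u) + 5)          {18,19,20,21,22,23,24,25,26,27,28,29,30,31}
step 41: p <- (p + 1)                 {18,19,20,21,22,23,24,25,26,27,28,29,30,31}
step 42: eval (p < (4 + (tid // 2)))  {18,19,20,21,22,23,24,25,26,27,28,29,30,31}
step 43: u <- ((-7 + u) + 5)          {20,21,22,23,24,25,26,27,28,29,30,31}
step 44: p <- (p + 1)                 {20,21,22,23,24,25,26,27,28,29,30,31}
step 45: eval (p < (4 + (tid // 2)))  {20,21,22,23,24,25,26,27,28,29,30,31}
step 46: u <- ((-7 + u) + 5)          {22,23,24,25,26,27,28,29,30,31}
step 47: p <- (p + 1)                 {22,23,24,25,26,27,28,29,30,31}
step 48: eval (p < (4 + (tid // 2)))  {22,23,24,25,26,27,28,29,30,31}
step 49: u <- ((-7 + u) + 5)          {24,25,26,27,28,29,30,31}
step 50: p <- (p + 1)                 {24,25,26,27,28,29,30,31}
step 51: eval (p < (4 + (tid // 2)))  {24,25,26,27,28,29,30,31}
step 52: u <- ((-7 + u) + 5)          {26,27,28,29,30,31}
step 53: p <- (p + 1)                 {26,27,28,29,30,31}
step 54: eval (p < (4 + (tid // 2)))  {26,27,28,29,30,31}
step 55: u <- ((-7 + u) + 5)          {28,29,30,31}
step 56: p <- (p + 1)                 {28,29,30,31}
step 57: eval (p < (4 + (tid // 2)))  {28,29,30,31}
step 58: u <- ((-7 + u) + 5)          {30,31}
step 59: p <- (p + 1)                 {30,31}
step 60: eval (p < (4 + (tid // 2)))  {30,31}
step 61: u <- ((u * p) - p)           {0,1,2,3,4,5,6,7,8,9,10,11,12,13,14,15,16,17,18,19,20,21,22,23,24,25,26,27,28,29,30,31}

Answer: 62 steps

p: 4,4,5,5,6,6,7,7,8,8,9,9,10,10,11,11,12,12,13,13,14,14,15,15,16,16,17,17,18,18,19,19
u: -48,-48,-70,-70,-96,-96,-126,-126,-160,-160,-198,-198,-240,-240,-286,-286,-336,-336,-390,-390,-448,-448,-510,-510,-576,-576,-646,-646,-720,-720,-798,-798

steps = 62; useful = 1264; efficiency = 1264/1984 = 79/124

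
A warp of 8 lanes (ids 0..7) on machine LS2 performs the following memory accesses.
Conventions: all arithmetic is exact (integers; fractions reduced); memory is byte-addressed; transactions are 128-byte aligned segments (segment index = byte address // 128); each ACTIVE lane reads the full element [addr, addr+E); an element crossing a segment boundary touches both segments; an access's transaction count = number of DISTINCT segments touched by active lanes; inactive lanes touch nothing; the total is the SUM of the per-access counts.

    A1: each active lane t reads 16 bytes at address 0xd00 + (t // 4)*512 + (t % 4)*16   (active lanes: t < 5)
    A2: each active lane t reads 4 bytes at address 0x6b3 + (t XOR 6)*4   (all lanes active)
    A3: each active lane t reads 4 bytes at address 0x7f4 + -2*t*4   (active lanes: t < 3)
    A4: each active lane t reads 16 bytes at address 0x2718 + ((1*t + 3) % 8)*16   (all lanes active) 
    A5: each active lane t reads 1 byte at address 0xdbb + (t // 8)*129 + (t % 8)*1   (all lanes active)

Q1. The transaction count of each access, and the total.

A1: 2 transactions
A2: 1 transaction
A3: 1 transaction
A4: 2 transactions
A5: 1 transaction

Answer: 2,1,1,2,1; total 7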